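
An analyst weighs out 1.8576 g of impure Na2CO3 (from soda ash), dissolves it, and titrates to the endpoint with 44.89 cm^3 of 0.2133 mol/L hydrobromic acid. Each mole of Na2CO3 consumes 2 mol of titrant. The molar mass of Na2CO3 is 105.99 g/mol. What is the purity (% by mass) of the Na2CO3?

n(HBr) = 0.2133 x 0.04489 = 0.009575 mol.
n(Na2CO3) = 0.009575 / 2 = 0.004788 mol.
mass of Na2CO3 = 0.004788 x 105.99 = 0.5074 g.
% purity = 0.5074 / 1.8576 x 100 = 27.3%.

27.3%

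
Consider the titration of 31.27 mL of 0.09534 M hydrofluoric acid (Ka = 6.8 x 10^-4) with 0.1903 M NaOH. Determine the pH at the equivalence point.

n(HF) = 0.09534 x 0.03127 = 0.002981 mol; V(NaOH) at equivalence = 0.002981/0.1903 = 0.01567 L.
At equivalence all the acid is converted to F-; total volume = 0.03127 + 0.01567 = 0.04694 L, so [F-] = 0.002981/0.04694 = 0.06352 M.
Kb = Kw/Ka = 1.0e-14 / 6.8 x 10^-4 = 1.47e-11.
[OH^-] = sqrt(Kb x [F-]) = sqrt(1.47e-11 x 0.06352) = 9.66e-7 M.
pOH = 6.01, so pH = 14.00 - 6.01 = 7.99.

7.99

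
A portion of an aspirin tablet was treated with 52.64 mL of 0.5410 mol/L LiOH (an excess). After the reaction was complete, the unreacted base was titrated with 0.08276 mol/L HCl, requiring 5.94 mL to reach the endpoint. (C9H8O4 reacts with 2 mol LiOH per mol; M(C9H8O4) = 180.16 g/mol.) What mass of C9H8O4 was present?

Total n(LiOH) added = 0.5410 x 0.05264 = 0.02848 mol.
n(HCl) used = 0.08276 x 0.005940 = 0.0004916 mol, which equals the excess n(LiOH).
So n(LiOH) consumed by the sample = 0.02848 - 0.0004916 = 0.02799 mol.
n(C9H8O4) = 0.02799 / 2 = 0.01399 mol.
mass = 0.01399 mol x 180.16 g/mol = 2.52 g.

2.52 g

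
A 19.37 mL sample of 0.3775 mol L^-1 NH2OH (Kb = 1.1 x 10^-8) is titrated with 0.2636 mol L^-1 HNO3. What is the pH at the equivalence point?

n(NH2OH) = 0.3775 x 0.01937 = 0.007312 mol; V(HNO3) at equivalence = 0.007312/0.2636 = 0.02774 L.
At equivalence the base is fully converted to NH3OH+; total volume = 0.04711 L, so [NH3OH+] = 0.007312/0.04711 = 0.1552 M.
Ka(NH3OH+) = Kw/Kb = 1.0e-14 / 1.1 x 10^-8 = 9.09e-7.
[H^+] = sqrt(Ka x [NH3OH+]) = sqrt(9.09e-7 x 0.1552) = 0.000376 M.
pH = -log(0.000376) = 3.43.

3.43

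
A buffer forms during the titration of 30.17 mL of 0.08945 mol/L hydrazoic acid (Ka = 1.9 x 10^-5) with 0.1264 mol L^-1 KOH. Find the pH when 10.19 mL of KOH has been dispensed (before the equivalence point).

4.68

Initial n(HN3) = 0.08945 x 0.03017 = 0.002699 mol.
n(KOH) added = 0.1264 x 0.01019 = 0.001288 mol, converting that many moles of HN3 to N3-.
Remaining n(HN3) = 0.001411 mol; n(N3-) = 0.001288 mol.
By Henderson-Hasselbalch, pH = pKa + log([A^-]/[HA]) = 4.72 + log(0.001288/0.001411) = 4.72 + (-0.04) = 4.68.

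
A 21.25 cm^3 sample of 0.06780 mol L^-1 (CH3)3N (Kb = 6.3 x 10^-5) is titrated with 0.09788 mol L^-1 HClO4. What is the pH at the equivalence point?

5.60

n((CH3)3N) = 0.06780 x 0.02125 = 0.001441 mol; V(HClO4) at equivalence = 0.001441/0.09788 = 0.01472 L.
At equivalence the base is fully converted to (CH3)3NH+; total volume = 0.03597 L, so [(CH3)3NH+] = 0.001441/0.03597 = 0.04005 M.
Ka((CH3)3NH+) = Kw/Kb = 1.0e-14 / 6.3 x 10^-5 = 1.59e-10.
[H^+] = sqrt(Ka x [(CH3)3NH+]) = sqrt(1.59e-10 x 0.04005) = 2.52e-6 M.
pH = -log(2.52e-6) = 5.60.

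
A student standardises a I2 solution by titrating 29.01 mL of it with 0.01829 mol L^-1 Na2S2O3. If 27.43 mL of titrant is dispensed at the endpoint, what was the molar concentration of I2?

n(Na2S2O3) = 0.01829 x 0.02743 = 0.0005017 mol.
From the balanced equation, 2 mol Na2S2O3 reacts with 1 mol I2, so n(I2) = 0.0005017 x 1/2 = 0.0002508 mol.
[I2] = 0.0002508 / 0.02901 L = 0.00865 M.

0.00865 M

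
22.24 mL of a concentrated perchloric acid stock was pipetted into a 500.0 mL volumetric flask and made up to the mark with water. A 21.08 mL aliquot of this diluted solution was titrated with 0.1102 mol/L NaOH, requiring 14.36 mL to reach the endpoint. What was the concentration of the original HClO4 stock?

n(NaOH) = 0.1102 x 0.01436 = 0.001582 mol.
n(HClO4) in the aliquot = 0.001582 mol.
[diluted HClO4] = 0.001582 / 0.02108 = 0.07507 M.
Dilution factor = 500.0/22.24 = 22.48, so [stock] = 0.07507 x 22.48 = 1.69 M.

1.69 M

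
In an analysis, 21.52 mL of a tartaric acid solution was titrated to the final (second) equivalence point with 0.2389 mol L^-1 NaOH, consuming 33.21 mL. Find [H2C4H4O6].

n(NaOH) = 0.2389 x 0.03321 = 0.007934 mol.
At the final (second) equivalence point, 2 mol OH^- react per mol H2C4H4O6, so n(H2C4H4O6) = 0.007934 / 2 = 0.003967 mol.
[H2C4H4O6] = 0.003967 / 0.02152 L = 0.184 M.

0.184 M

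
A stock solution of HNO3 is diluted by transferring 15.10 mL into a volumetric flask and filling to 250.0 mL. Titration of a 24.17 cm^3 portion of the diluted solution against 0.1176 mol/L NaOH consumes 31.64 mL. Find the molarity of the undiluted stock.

n(NaOH) = 0.1176 x 0.03164 = 0.003721 mol.
n(HNO3) in the aliquot = 0.003721 mol.
[diluted HNO3] = 0.003721 / 0.02417 = 0.1539 M.
Dilution factor = 250.0/15.10 = 16.56, so [stock] = 0.1539 x 16.56 = 2.55 M.

2.55 M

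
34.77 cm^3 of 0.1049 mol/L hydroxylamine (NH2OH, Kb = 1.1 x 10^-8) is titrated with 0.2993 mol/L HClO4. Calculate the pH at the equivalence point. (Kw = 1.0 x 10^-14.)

n(NH2OH) = 0.1049 x 0.03477 = 0.003647 mol; V(HClO4) at equivalence = 0.003647/0.2993 = 0.01219 L.
At equivalence the base is fully converted to NH3OH+; total volume = 0.04696 L, so [NH3OH+] = 0.003647/0.04696 = 0.07768 M.
Ka(NH3OH+) = Kw/Kb = 1.0e-14 / 1.1 x 10^-8 = 9.09e-7.
[H^+] = sqrt(Ka x [NH3OH+]) = sqrt(9.09e-7 x 0.07768) = 0.000266 M.
pH = -log(0.000266) = 3.58.

3.58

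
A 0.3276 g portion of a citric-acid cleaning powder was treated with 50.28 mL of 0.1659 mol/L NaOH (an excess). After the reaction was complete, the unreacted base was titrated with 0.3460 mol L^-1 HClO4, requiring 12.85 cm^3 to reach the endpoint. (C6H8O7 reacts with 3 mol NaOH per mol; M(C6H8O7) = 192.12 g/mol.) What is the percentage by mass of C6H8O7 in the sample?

76.1%

Total n(NaOH) added = 0.1659 x 0.05028 = 0.008341 mol.
n(HClO4) used = 0.3460 x 0.01285 = 0.004446 mol, which equals the excess n(NaOH).
So n(NaOH) consumed by the sample = 0.008341 - 0.004446 = 0.003895 mol.
n(C6H8O7) = 0.003895 / 3 = 0.001298 mol.
mass C6H8O7 = 0.001298 x 192.12 = 0.2495 g, so %C6H8O7 = 0.2495/0.3276 x 100 = 76.1%.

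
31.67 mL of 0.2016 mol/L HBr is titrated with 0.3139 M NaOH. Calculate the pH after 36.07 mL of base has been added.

n(acid) = 0.2016 x 0.03167 = 0.006385 mol; n(NaOH) added = 0.3139 x 0.03607 = 0.01132 mol.
Base is in excess by 0.01132 - 0.006385 = 0.004938 mol in a total volume of 0.06774 L.
[OH^-] = 0.004938/0.06774 = 0.07289 M, so pOH = 1.14 and pH = 14.00 - 1.14 = 12.86.

12.86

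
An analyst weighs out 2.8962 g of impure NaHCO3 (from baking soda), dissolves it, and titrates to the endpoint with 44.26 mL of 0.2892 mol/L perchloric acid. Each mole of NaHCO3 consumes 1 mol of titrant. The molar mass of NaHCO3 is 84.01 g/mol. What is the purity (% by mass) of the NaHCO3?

37.1%

n(HClO4) = 0.2892 x 0.04426 = 0.01280 mol.
n(NaHCO3) = 0.01280 / 1 = 0.01280 mol.
mass of NaHCO3 = 0.01280 x 84.01 = 1.075 g.
% purity = 1.075 / 2.8962 x 100 = 37.1%.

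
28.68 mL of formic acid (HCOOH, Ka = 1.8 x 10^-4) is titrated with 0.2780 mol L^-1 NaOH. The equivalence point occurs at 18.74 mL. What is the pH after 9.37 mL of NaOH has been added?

3.74

9.37 mL is exactly half the equivalence volume (18.74/2), i.e. the half-equivalence point.
There, n(HA) = n(A^-), so pH = pKa = -log(1.8 x 10^-4) = 3.74.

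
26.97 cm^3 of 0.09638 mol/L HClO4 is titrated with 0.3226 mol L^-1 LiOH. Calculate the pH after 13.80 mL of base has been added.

12.66

n(acid) = 0.09638 x 0.02697 = 0.002599 mol; n(LiOH) added = 0.3226 x 0.01380 = 0.004452 mol.
Base is in excess by 0.004452 - 0.002599 = 0.001853 mol in a total volume of 0.04077 L.
[OH^-] = 0.001853/0.04077 = 0.04544 M, so pOH = 1.34 and pH = 14.00 - 1.34 = 12.66.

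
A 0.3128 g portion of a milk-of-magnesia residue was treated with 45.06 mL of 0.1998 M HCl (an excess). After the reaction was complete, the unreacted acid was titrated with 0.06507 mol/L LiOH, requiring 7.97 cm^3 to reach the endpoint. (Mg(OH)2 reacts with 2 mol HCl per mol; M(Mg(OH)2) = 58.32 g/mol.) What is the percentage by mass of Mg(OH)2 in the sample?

Total n(HCl) added = 0.1998 x 0.04506 = 0.009003 mol.
n(LiOH) used = 0.06507 x 0.007970 = 0.0005186 mol, which equals the excess n(HCl).
So n(HCl) consumed by the sample = 0.009003 - 0.0005186 = 0.008484 mol.
n(Mg(OH)2) = 0.008484 / 2 = 0.004242 mol.
mass Mg(OH)2 = 0.004242 x 58.32 = 0.2474 g, so %Mg(OH)2 = 0.2474/0.3128 x 100 = 79.1%.

79.1%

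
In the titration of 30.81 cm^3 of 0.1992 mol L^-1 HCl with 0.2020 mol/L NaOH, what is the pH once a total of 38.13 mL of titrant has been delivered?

n(acid) = 0.1992 x 0.03081 = 0.006137 mol; n(NaOH) added = 0.2020 x 0.03813 = 0.007702 mol.
Base is in excess by 0.007702 - 0.006137 = 0.001565 mol in a total volume of 0.06894 L.
[OH^-] = 0.001565/0.06894 = 0.02270 M, so pOH = 1.64 and pH = 14.00 - 1.64 = 12.36.

12.36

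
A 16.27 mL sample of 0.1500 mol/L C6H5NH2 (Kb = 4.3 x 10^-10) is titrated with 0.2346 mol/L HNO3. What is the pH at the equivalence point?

n(C6H5NH2) = 0.1500 x 0.01627 = 0.002440 mol; V(HNO3) at equivalence = 0.002440/0.2346 = 0.01040 L.
At equivalence the base is fully converted to C6H5NH3+; total volume = 0.02667 L, so [C6H5NH3+] = 0.002440/0.02667 = 0.09150 M.
Ka(C6H5NH3+) = Kw/Kb = 1.0e-14 / 4.3 x 10^-10 = 2.33e-5.
[H^+] = sqrt(Ka x [C6H5NH3+]) = sqrt(2.33e-5 x 0.09150) = 0.00146 M.
pH = -log(0.00146) = 2.84.

2.84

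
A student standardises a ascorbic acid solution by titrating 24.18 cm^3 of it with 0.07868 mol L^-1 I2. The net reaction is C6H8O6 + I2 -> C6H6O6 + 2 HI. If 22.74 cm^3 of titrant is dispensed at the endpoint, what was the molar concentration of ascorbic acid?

n(I2) = 0.07868 x 0.02274 = 0.001789 mol.
From the balanced equation, 1 mol I2 reacts with 1 mol ascorbic acid, so n(ascorbic acid) = 0.001789 x 1/1 = 0.001789 mol.
[ascorbic acid] = 0.001789 / 0.02418 L = 0.0740 M.

0.0740 M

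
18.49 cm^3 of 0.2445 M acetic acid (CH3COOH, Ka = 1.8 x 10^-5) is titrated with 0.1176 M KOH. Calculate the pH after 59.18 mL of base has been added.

n(acid) = 0.2445 x 0.01849 = 0.004521 mol; n(KOH) added = 0.1176 x 0.05918 = 0.006960 mol.
Base is in excess by 0.006960 - 0.004521 = 0.002439 mol in a total volume of 0.07767 L.
[OH^-] = 0.002439/0.07767 = 0.03140 M, so pOH = 1.50 and pH = 14.00 - 1.50 = 12.50.

12.50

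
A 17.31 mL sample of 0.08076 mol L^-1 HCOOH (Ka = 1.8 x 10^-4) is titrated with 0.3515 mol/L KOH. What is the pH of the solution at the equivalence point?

n(HCOOH) = 0.08076 x 0.01731 = 0.001398 mol; V(KOH) at equivalence = 0.001398/0.3515 = 0.003977 L.
At equivalence all the acid is converted to HCOO-; total volume = 0.01731 + 0.003977 = 0.02129 L, so [HCOO-] = 0.001398/0.02129 = 0.06567 M.
Kb = Kw/Ka = 1.0e-14 / 1.8 x 10^-4 = 5.56e-11.
[OH^-] = sqrt(Kb x [HCOO-]) = sqrt(5.56e-11 x 0.06567) = 1.91e-6 M.
pOH = 5.72, so pH = 14.00 - 5.72 = 8.28.

8.28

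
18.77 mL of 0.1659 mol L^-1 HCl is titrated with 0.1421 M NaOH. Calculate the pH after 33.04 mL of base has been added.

12.48

n(acid) = 0.1659 x 0.01877 = 0.003114 mol; n(NaOH) added = 0.1421 x 0.03304 = 0.004695 mol.
Base is in excess by 0.004695 - 0.003114 = 0.001581 mol in a total volume of 0.05181 L.
[OH^-] = 0.001581/0.05181 = 0.03052 M, so pOH = 1.52 and pH = 14.00 - 1.52 = 12.48.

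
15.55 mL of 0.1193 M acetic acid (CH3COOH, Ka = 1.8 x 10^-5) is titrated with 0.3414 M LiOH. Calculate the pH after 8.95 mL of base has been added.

12.69

n(acid) = 0.1193 x 0.01555 = 0.001855 mol; n(LiOH) added = 0.3414 x 0.008950 = 0.003056 mol.
Base is in excess by 0.003056 - 0.001855 = 0.001200 mol in a total volume of 0.02450 L.
[OH^-] = 0.001200/0.02450 = 0.04900 M, so pOH = 1.31 and pH = 14.00 - 1.31 = 12.69.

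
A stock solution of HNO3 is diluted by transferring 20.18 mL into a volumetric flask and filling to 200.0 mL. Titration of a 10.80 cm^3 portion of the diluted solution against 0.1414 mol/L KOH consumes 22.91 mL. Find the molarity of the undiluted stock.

2.97 M

n(KOH) = 0.1414 x 0.02291 = 0.003239 mol.
n(HNO3) in the aliquot = 0.003239 mol.
[diluted HNO3] = 0.003239 / 0.01080 = 0.3000 M.
Dilution factor = 200.0/20.18 = 9.911, so [stock] = 0.3000 x 9.911 = 2.97 M.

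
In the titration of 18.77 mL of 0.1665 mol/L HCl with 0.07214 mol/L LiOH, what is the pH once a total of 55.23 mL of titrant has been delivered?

12.06

n(acid) = 0.1665 x 0.01877 = 0.003125 mol; n(LiOH) added = 0.07214 x 0.05523 = 0.003984 mol.
Base is in excess by 0.003984 - 0.003125 = 0.0008591 mol in a total volume of 0.07400 L.
[OH^-] = 0.0008591/0.07400 = 0.01161 M, so pOH = 1.94 and pH = 14.00 - 1.94 = 12.06.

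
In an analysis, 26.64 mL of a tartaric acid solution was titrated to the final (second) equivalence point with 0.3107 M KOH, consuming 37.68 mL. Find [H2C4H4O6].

n(KOH) = 0.3107 x 0.03768 = 0.01171 mol.
At the final (second) equivalence point, 2 mol OH^- react per mol H2C4H4O6, so n(H2C4H4O6) = 0.01171 / 2 = 0.005854 mol.
[H2C4H4O6] = 0.005854 / 0.02664 L = 0.220 M.

0.220 M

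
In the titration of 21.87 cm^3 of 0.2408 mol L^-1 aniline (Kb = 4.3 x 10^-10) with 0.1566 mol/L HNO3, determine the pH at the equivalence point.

n(C6H5NH2) = 0.2408 x 0.02187 = 0.005266 mol; V(HNO3) at equivalence = 0.005266/0.1566 = 0.03363 L.
At equivalence the base is fully converted to C6H5NH3+; total volume = 0.05550 L, so [C6H5NH3+] = 0.005266/0.05550 = 0.09489 M.
Ka(C6H5NH3+) = Kw/Kb = 1.0e-14 / 4.3 x 10^-10 = 2.33e-5.
[H^+] = sqrt(Ka x [C6H5NH3+]) = sqrt(2.33e-5 x 0.09489) = 0.00149 M.
pH = -log(0.00149) = 2.83.

2.83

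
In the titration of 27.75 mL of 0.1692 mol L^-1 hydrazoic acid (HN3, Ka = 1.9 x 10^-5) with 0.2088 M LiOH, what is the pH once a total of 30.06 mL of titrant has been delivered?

12.44

n(acid) = 0.1692 x 0.02775 = 0.004695 mol; n(LiOH) added = 0.2088 x 0.03006 = 0.006277 mol.
Base is in excess by 0.006277 - 0.004695 = 0.001581 mol in a total volume of 0.05781 L.
[OH^-] = 0.001581/0.05781 = 0.02735 M, so pOH = 1.56 and pH = 14.00 - 1.56 = 12.44.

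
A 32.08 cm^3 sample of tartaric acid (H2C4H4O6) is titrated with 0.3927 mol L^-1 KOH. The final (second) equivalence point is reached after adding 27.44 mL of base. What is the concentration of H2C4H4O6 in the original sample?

0.168 M

n(KOH) = 0.3927 x 0.02744 = 0.01078 mol.
At the final (second) equivalence point, 2 mol OH^- react per mol H2C4H4O6, so n(H2C4H4O6) = 0.01078 / 2 = 0.005388 mol.
[H2C4H4O6] = 0.005388 / 0.03208 L = 0.168 M.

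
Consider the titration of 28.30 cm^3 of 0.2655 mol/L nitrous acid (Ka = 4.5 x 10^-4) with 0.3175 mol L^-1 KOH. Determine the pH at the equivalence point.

n(HNO2) = 0.2655 x 0.02830 = 0.007514 mol; V(KOH) at equivalence = 0.007514/0.3175 = 0.02367 L.
At equivalence all the acid is converted to NO2-; total volume = 0.02830 + 0.02367 = 0.05197 L, so [NO2-] = 0.007514/0.05197 = 0.1446 M.
Kb = Kw/Ka = 1.0e-14 / 4.5 x 10^-4 = 2.22e-11.
[OH^-] = sqrt(Kb x [NO2-]) = sqrt(2.22e-11 x 0.1446) = 1.79e-6 M.
pOH = 5.75, so pH = 14.00 - 5.75 = 8.25.

8.25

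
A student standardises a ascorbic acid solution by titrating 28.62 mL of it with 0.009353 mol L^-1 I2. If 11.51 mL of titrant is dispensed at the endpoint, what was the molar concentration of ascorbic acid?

n(I2) = 0.009353 x 0.01151 = 0.0001077 mol.
From the balanced equation, 1 mol I2 reacts with 1 mol ascorbic acid, so n(ascorbic acid) = 0.0001077 x 1/1 = 0.0001077 mol.
[ascorbic acid] = 0.0001077 / 0.02862 L = 0.00376 M.

0.00376 M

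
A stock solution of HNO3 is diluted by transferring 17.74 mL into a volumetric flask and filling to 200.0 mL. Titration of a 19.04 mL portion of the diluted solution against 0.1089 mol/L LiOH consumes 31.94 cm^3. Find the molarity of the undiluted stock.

2.06 M

n(LiOH) = 0.1089 x 0.03194 = 0.003478 mol.
n(HNO3) in the aliquot = 0.003478 mol.
[diluted HNO3] = 0.003478 / 0.01904 = 0.1827 M.
Dilution factor = 200.0/17.74 = 11.27, so [stock] = 0.1827 x 11.27 = 2.06 M.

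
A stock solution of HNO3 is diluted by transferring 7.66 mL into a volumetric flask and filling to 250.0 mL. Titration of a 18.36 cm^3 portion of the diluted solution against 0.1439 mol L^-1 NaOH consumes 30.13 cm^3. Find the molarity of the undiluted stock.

n(NaOH) = 0.1439 x 0.03013 = 0.004336 mol.
n(HNO3) in the aliquot = 0.004336 mol.
[diluted HNO3] = 0.004336 / 0.01836 = 0.2361 M.
Dilution factor = 250.0/7.660 = 32.64, so [stock] = 0.2361 x 32.64 = 7.71 M.

7.71 M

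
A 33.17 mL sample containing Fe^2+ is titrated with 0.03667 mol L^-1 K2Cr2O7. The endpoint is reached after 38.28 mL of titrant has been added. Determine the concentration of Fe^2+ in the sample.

n(K2Cr2O7) = 0.03667 x 0.03828 = 0.001404 mol.
From the balanced equation, 1 mol K2Cr2O7 reacts with 6 mol Fe^2+, so n(Fe^2+) = 0.001404 x 6/1 = 0.008422 mol.
[Fe^2+] = 0.008422 / 0.03317 L = 0.254 M.

0.254 M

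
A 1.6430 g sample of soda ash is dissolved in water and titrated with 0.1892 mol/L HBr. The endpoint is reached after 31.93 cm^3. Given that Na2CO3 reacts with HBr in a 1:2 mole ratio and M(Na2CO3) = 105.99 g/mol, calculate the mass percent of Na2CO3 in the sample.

n(HBr) = 0.1892 x 0.03193 = 0.006041 mol.
n(Na2CO3) = 0.006041 / 2 = 0.003021 mol.
mass of Na2CO3 = 0.003021 x 105.99 = 0.3202 g.
% purity = 0.3202 / 1.6430 x 100 = 19.5%.

19.5%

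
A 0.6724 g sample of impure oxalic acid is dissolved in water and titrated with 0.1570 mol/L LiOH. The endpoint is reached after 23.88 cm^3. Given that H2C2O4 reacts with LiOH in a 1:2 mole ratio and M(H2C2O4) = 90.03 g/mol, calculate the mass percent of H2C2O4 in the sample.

n(LiOH) = 0.1570 x 0.02388 = 0.003749 mol.
n(H2C2O4) = 0.003749 / 2 = 0.001875 mol.
mass of H2C2O4 = 0.001875 x 90.03 = 0.1688 g.
% purity = 0.1688 / 0.6724 x 100 = 25.1%.

25.1%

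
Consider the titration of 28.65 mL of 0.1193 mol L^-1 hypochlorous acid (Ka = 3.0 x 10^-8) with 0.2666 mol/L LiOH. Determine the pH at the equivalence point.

10.22

n(HClO) = 0.1193 x 0.02865 = 0.003418 mol; V(LiOH) at equivalence = 0.003418/0.2666 = 0.01282 L.
At equivalence all the acid is converted to ClO-; total volume = 0.02865 + 0.01282 = 0.04147 L, so [ClO-] = 0.003418/0.04147 = 0.08242 M.
Kb = Kw/Ka = 1.0e-14 / 3.0 x 10^-8 = 3.33e-7.
[OH^-] = sqrt(Kb x [ClO-]) = sqrt(3.33e-7 x 0.08242) = 0.000166 M.
pOH = 3.78, so pH = 14.00 - 3.78 = 10.22.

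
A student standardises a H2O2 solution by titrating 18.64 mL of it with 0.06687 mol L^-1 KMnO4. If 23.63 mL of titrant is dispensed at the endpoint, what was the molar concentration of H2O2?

0.212 M

n(KMnO4) = 0.06687 x 0.02363 = 0.001580 mol.
From the balanced equation, 2 mol KMnO4 reacts with 5 mol H2O2, so n(H2O2) = 0.001580 x 5/2 = 0.003950 mol.
[H2O2] = 0.003950 / 0.01864 L = 0.212 M.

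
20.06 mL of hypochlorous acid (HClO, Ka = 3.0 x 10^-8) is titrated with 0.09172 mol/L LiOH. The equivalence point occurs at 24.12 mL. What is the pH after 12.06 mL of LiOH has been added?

12.06 mL is exactly half the equivalence volume (24.12/2), i.e. the half-equivalence point.
There, n(HA) = n(A^-), so pH = pKa = -log(3.0 x 10^-8) = 7.52.

7.52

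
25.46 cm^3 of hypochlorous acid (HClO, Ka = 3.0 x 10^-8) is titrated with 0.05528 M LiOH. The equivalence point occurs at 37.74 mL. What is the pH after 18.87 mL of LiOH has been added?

7.52

18.87 mL is exactly half the equivalence volume (37.74/2), i.e. the half-equivalence point.
There, n(HA) = n(A^-), so pH = pKa = -log(3.0 x 10^-8) = 7.52.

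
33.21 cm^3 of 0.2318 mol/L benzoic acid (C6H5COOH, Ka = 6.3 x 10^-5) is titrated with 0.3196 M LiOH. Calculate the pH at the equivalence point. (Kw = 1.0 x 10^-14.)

8.66

n(C6H5COOH) = 0.2318 x 0.03321 = 0.007698 mol; V(LiOH) at equivalence = 0.007698/0.3196 = 0.02409 L.
At equivalence all the acid is converted to C6H5COO-; total volume = 0.03321 + 0.02409 = 0.05730 L, so [C6H5COO-] = 0.007698/0.05730 = 0.1344 M.
Kb = Kw/Ka = 1.0e-14 / 6.3 x 10^-5 = 1.59e-10.
[OH^-] = sqrt(Kb x [C6H5COO-]) = sqrt(1.59e-10 x 0.1344) = 4.62e-6 M.
pOH = 5.34, so pH = 14.00 - 5.34 = 8.66.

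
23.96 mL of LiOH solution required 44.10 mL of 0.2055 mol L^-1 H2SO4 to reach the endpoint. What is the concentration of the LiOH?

n(H2SO4) delivered = 0.2055 x 0.04410 = 0.009063 mol.
The reaction is 2 LiOH + 1 H2SO4, so n(LiOH) = 0.009063 x 2/1 = 0.01813 mol.
[LiOH] = 0.01813 mol / 0.02396 L = 0.756 M.

0.756 M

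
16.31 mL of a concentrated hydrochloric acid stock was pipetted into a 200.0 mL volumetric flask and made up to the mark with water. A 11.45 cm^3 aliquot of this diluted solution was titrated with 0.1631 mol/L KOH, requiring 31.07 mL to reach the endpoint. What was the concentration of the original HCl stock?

n(KOH) = 0.1631 x 0.03107 = 0.005068 mol.
n(HCl) in the aliquot = 0.005068 mol.
[diluted HCl] = 0.005068 / 0.01145 = 0.4426 M.
Dilution factor = 200.0/16.31 = 12.26, so [stock] = 0.4426 x 12.26 = 5.43 M.

5.43 M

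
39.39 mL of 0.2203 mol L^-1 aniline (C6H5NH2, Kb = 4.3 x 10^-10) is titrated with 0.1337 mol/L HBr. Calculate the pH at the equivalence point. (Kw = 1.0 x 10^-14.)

2.86

n(C6H5NH2) = 0.2203 x 0.03939 = 0.008678 mol; V(HBr) at equivalence = 0.008678/0.1337 = 0.06490 L.
At equivalence the base is fully converted to C6H5NH3+; total volume = 0.1043 L, so [C6H5NH3+] = 0.008678/0.1043 = 0.08320 M.
Ka(C6H5NH3+) = Kw/Kb = 1.0e-14 / 4.3 x 10^-10 = 2.33e-5.
[H^+] = sqrt(Ka x [C6H5NH3+]) = sqrt(2.33e-5 x 0.08320) = 0.00139 M.
pH = -log(0.00139) = 2.86.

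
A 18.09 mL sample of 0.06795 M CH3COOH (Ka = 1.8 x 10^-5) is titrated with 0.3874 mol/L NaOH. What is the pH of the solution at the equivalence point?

8.75

n(CH3COOH) = 0.06795 x 0.01809 = 0.001229 mol; V(NaOH) at equivalence = 0.001229/0.3874 = 0.003173 L.
At equivalence all the acid is converted to CH3COO-; total volume = 0.01809 + 0.003173 = 0.02126 L, so [CH3COO-] = 0.001229/0.02126 = 0.05781 M.
Kb = Kw/Ka = 1.0e-14 / 1.8 x 10^-5 = 5.56e-10.
[OH^-] = sqrt(Kb x [CH3COO-]) = sqrt(5.56e-10 x 0.05781) = 5.67e-6 M.
pOH = 5.25, so pH = 14.00 - 5.25 = 8.75.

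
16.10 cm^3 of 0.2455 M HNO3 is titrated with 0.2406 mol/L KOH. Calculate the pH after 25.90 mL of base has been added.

12.73

n(acid) = 0.2455 x 0.01610 = 0.003953 mol; n(KOH) added = 0.2406 x 0.02590 = 0.006232 mol.
Base is in excess by 0.006232 - 0.003953 = 0.002279 mol in a total volume of 0.04200 L.
[OH^-] = 0.002279/0.04200 = 0.05426 M, so pOH = 1.27 and pH = 14.00 - 1.27 = 12.73.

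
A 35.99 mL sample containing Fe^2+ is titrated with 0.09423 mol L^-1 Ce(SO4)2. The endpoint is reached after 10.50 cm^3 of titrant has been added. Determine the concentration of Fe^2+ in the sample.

n(Ce(SO4)2) = 0.09423 x 0.01050 = 0.0009894 mol.
From the balanced equation, 1 mol Ce(SO4)2 reacts with 1 mol Fe^2+, so n(Fe^2+) = 0.0009894 x 1/1 = 0.0009894 mol.
[Fe^2+] = 0.0009894 / 0.03599 L = 0.0275 M.

0.0275 M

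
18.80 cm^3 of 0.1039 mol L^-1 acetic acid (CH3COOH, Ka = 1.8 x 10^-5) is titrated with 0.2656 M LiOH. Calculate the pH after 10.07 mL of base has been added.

12.40

n(acid) = 0.1039 x 0.01880 = 0.001953 mol; n(LiOH) added = 0.2656 x 0.01007 = 0.002675 mol.
Base is in excess by 0.002675 - 0.001953 = 0.0007213 mol in a total volume of 0.02887 L.
[OH^-] = 0.0007213/0.02887 = 0.02498 M, so pOH = 1.60 and pH = 14.00 - 1.60 = 12.40.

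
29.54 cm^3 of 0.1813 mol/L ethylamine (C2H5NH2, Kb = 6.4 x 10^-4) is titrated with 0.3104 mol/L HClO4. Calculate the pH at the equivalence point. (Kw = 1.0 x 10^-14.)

5.87

n(C2H5NH2) = 0.1813 x 0.02954 = 0.005356 mol; V(HClO4) at equivalence = 0.005356/0.3104 = 0.01725 L.
At equivalence the base is fully converted to C2H5NH3+; total volume = 0.04679 L, so [C2H5NH3+] = 0.005356/0.04679 = 0.1145 M.
Ka(C2H5NH3+) = Kw/Kb = 1.0e-14 / 6.4 x 10^-4 = 1.56e-11.
[H^+] = sqrt(Ka x [C2H5NH3+]) = sqrt(1.56e-11 x 0.1145) = 1.34e-6 M.
pH = -log(1.34e-6) = 5.87.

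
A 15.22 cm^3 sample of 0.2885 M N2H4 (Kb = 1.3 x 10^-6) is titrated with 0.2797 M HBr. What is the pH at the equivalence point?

n(N2H4) = 0.2885 x 0.01522 = 0.004391 mol; V(HBr) at equivalence = 0.004391/0.2797 = 0.01570 L.
At equivalence the base is fully converted to N2H5+; total volume = 0.03092 L, so [N2H5+] = 0.004391/0.03092 = 0.1420 M.
Ka(N2H5+) = Kw/Kb = 1.0e-14 / 1.3 x 10^-6 = 7.69e-9.
[H^+] = sqrt(Ka x [N2H5+]) = sqrt(7.69e-9 x 0.1420) = 3.31e-5 M.
pH = -log(3.31e-5) = 4.48.

4.48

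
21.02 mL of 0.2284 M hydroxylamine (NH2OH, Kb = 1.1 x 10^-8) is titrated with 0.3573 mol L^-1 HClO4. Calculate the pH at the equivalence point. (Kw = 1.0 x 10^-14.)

3.45

n(NH2OH) = 0.2284 x 0.02102 = 0.004801 mol; V(HClO4) at equivalence = 0.004801/0.3573 = 0.01344 L.
At equivalence the base is fully converted to NH3OH+; total volume = 0.03446 L, so [NH3OH+] = 0.004801/0.03446 = 0.1393 M.
Ka(NH3OH+) = Kw/Kb = 1.0e-14 / 1.1 x 10^-8 = 9.09e-7.
[H^+] = sqrt(Ka x [NH3OH+]) = sqrt(9.09e-7 x 0.1393) = 0.000356 M.
pH = -log(0.000356) = 3.45.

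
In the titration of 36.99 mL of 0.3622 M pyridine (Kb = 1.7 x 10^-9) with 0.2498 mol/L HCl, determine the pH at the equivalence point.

3.03

n(C5H5N) = 0.3622 x 0.03699 = 0.01340 mol; V(HCl) at equivalence = 0.01340/0.2498 = 0.05363 L.
At equivalence the base is fully converted to C5H5NH+; total volume = 0.09062 L, so [C5H5NH+] = 0.01340/0.09062 = 0.1478 M.
Ka(C5H5NH+) = Kw/Kb = 1.0e-14 / 1.7 x 10^-9 = 5.88e-6.
[H^+] = sqrt(Ka x [C5H5NH+]) = sqrt(5.88e-6 x 0.1478) = 0.000933 M.
pH = -log(0.000933) = 3.03.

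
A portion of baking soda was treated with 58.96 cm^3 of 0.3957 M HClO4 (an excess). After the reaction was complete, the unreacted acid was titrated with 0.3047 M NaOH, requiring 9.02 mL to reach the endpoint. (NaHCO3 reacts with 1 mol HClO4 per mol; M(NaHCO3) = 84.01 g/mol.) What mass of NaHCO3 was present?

Total n(HClO4) added = 0.3957 x 0.05896 = 0.02333 mol.
n(NaOH) used = 0.3047 x 0.009020 = 0.002748 mol, which equals the excess n(HClO4).
So n(HClO4) consumed by the sample = 0.02333 - 0.002748 = 0.02058 mol.
n(NaHCO3) = 0.02058 / 1 = 0.02058 mol.
mass = 0.02058 mol x 84.01 g/mol = 1.73 g.

1.73 g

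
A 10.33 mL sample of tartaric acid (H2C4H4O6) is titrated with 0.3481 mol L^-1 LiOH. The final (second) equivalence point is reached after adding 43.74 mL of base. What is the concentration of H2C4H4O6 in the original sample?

n(LiOH) = 0.3481 x 0.04374 = 0.01523 mol.
At the final (second) equivalence point, 2 mol OH^- react per mol H2C4H4O6, so n(H2C4H4O6) = 0.01523 / 2 = 0.007613 mol.
[H2C4H4O6] = 0.007613 / 0.01033 L = 0.737 M.

0.737 M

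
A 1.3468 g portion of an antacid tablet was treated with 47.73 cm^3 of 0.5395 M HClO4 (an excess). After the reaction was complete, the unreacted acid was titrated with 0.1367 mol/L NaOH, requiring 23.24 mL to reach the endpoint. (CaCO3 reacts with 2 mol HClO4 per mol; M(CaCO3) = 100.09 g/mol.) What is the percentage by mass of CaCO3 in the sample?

Total n(HClO4) added = 0.5395 x 0.04773 = 0.02575 mol.
n(NaOH) used = 0.1367 x 0.02324 = 0.003177 mol, which equals the excess n(HClO4).
So n(HClO4) consumed by the sample = 0.02575 - 0.003177 = 0.02257 mol.
n(CaCO3) = 0.02257 / 2 = 0.01129 mol.
mass CaCO3 = 0.01129 x 100.09 = 1.130 g, so %CaCO3 = 1.130/1.3468 x 100 = 83.9%.

83.9%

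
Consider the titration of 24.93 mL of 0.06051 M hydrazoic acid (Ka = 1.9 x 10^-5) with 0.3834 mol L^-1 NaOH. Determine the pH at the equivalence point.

8.72

n(HN3) = 0.06051 x 0.02493 = 0.001509 mol; V(NaOH) at equivalence = 0.001509/0.3834 = 0.003935 L.
At equivalence all the acid is converted to N3-; total volume = 0.02493 + 0.003935 = 0.02886 L, so [N3-] = 0.001509/0.02886 = 0.05226 M.
Kb = Kw/Ka = 1.0e-14 / 1.9 x 10^-5 = 5.26e-10.
[OH^-] = sqrt(Kb x [N3-]) = sqrt(5.26e-10 x 0.05226) = 5.24e-6 M.
pOH = 5.28, so pH = 14.00 - 5.28 = 8.72.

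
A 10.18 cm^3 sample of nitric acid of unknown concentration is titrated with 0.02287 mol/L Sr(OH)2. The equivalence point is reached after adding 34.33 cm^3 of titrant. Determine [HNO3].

0.154 M

n(Sr(OH)2) delivered = 0.02287 x 0.03433 = 0.0007851 mol.
The reaction is 2 HNO3 + 1 Sr(OH)2, so n(HNO3) = 0.0007851 x 2/1 = 0.001570 mol.
[HNO3] = 0.001570 mol / 0.01018 L = 0.154 M.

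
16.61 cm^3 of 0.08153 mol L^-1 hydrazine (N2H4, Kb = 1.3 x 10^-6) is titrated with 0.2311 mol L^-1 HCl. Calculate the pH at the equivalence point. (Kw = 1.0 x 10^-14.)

n(N2H4) = 0.08153 x 0.01661 = 0.001354 mol; V(HCl) at equivalence = 0.001354/0.2311 = 0.005860 L.
At equivalence the base is fully converted to N2H5+; total volume = 0.02247 L, so [N2H5+] = 0.001354/0.02247 = 0.06027 M.
Ka(N2H5+) = Kw/Kb = 1.0e-14 / 1.3 x 10^-6 = 7.69e-9.
[H^+] = sqrt(Ka x [N2H5+]) = sqrt(7.69e-9 x 0.06027) = 2.15e-5 M.
pH = -log(2.15e-5) = 4.67.

4.67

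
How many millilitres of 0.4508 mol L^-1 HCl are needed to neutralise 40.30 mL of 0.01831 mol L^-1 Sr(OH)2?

3.27 mL

n(Sr(OH)2) = 0.01831 mol/L x 0.04030 L = 0.0007379 mol.
The neutralisation is 1 Sr(OH)2 : 2 HCl, so n(HCl) = 0.0007379 x 2/1 = 0.001476 mol.
V(HCl) = 0.001476 / 0.4508 = 0.003274 L = 3.27 mL.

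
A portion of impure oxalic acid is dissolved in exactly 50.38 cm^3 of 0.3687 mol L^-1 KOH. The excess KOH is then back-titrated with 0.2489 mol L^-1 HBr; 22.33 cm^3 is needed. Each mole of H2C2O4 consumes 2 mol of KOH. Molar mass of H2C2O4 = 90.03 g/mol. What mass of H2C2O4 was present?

0.586 g

Total n(KOH) added = 0.3687 x 0.05038 = 0.01858 mol.
n(HBr) used = 0.2489 x 0.02233 = 0.005558 mol, which equals the excess n(KOH).
So n(KOH) consumed by the sample = 0.01858 - 0.005558 = 0.01302 mol.
n(H2C2O4) = 0.01302 / 2 = 0.006509 mol.
mass = 0.006509 mol x 90.03 g/mol = 0.586 g.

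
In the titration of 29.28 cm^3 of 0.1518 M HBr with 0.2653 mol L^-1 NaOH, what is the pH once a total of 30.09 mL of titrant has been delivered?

n(acid) = 0.1518 x 0.02928 = 0.004445 mol; n(NaOH) added = 0.2653 x 0.03009 = 0.007983 mol.
Base is in excess by 0.007983 - 0.004445 = 0.003538 mol in a total volume of 0.05937 L.
[OH^-] = 0.003538/0.05937 = 0.05960 M, so pOH = 1.22 and pH = 14.00 - 1.22 = 12.78.

12.78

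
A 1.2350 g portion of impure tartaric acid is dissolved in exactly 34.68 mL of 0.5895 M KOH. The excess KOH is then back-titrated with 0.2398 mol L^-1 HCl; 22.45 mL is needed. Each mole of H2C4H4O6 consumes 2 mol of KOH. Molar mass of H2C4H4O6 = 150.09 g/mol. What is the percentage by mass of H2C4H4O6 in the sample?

Total n(KOH) added = 0.5895 x 0.03468 = 0.02044 mol.
n(HCl) used = 0.2398 x 0.02245 = 0.005384 mol, which equals the excess n(KOH).
So n(KOH) consumed by the sample = 0.02044 - 0.005384 = 0.01506 mol.
n(H2C4H4O6) = 0.01506 / 2 = 0.007530 mol.
mass H2C4H4O6 = 0.007530 x 150.09 = 1.130 g, so %H2C4H4O6 = 1.130/1.2350 x 100 = 91.5%.

91.5%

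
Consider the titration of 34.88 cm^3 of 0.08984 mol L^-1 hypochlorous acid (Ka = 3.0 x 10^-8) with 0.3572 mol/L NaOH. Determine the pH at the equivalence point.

n(HClO) = 0.08984 x 0.03488 = 0.003134 mol; V(NaOH) at equivalence = 0.003134/0.3572 = 0.008773 L.
At equivalence all the acid is converted to ClO-; total volume = 0.03488 + 0.008773 = 0.04365 L, so [ClO-] = 0.003134/0.04365 = 0.07179 M.
Kb = Kw/Ka = 1.0e-14 / 3.0 x 10^-8 = 3.33e-7.
[OH^-] = sqrt(Kb x [ClO-]) = sqrt(3.33e-7 x 0.07179) = 0.000155 M.
pOH = 3.81, so pH = 14.00 - 3.81 = 10.19.

10.19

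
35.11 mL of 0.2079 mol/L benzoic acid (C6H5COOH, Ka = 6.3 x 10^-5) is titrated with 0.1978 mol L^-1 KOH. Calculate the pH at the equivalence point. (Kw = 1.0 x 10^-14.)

n(C6H5COOH) = 0.2079 x 0.03511 = 0.007299 mol; V(KOH) at equivalence = 0.007299/0.1978 = 0.03690 L.
At equivalence all the acid is converted to C6H5COO-; total volume = 0.03511 + 0.03690 = 0.07201 L, so [C6H5COO-] = 0.007299/0.07201 = 0.1014 M.
Kb = Kw/Ka = 1.0e-14 / 6.3 x 10^-5 = 1.59e-10.
[OH^-] = sqrt(Kb x [C6H5COO-]) = sqrt(1.59e-10 x 0.1014) = 4.01e-6 M.
pOH = 5.40, so pH = 14.00 - 5.40 = 8.60.

8.60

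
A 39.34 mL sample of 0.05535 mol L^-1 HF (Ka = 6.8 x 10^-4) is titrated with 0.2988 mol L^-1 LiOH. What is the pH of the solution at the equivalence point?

n(HF) = 0.05535 x 0.03934 = 0.002177 mol; V(LiOH) at equivalence = 0.002177/0.2988 = 0.007287 L.
At equivalence all the acid is converted to F-; total volume = 0.03934 + 0.007287 = 0.04663 L, so [F-] = 0.002177/0.04663 = 0.04670 M.
Kb = Kw/Ka = 1.0e-14 / 6.8 x 10^-4 = 1.47e-11.
[OH^-] = sqrt(Kb x [F-]) = sqrt(1.47e-11 x 0.04670) = 8.29e-7 M.
pOH = 6.08, so pH = 14.00 - 6.08 = 7.92.

7.92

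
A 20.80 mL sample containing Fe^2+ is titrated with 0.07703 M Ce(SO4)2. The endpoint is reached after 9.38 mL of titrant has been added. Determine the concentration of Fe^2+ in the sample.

0.0347 M

n(Ce(SO4)2) = 0.07703 x 0.009380 = 0.0007225 mol.
From the balanced equation, 1 mol Ce(SO4)2 reacts with 1 mol Fe^2+, so n(Fe^2+) = 0.0007225 x 1/1 = 0.0007225 mol.
[Fe^2+] = 0.0007225 / 0.02080 L = 0.0347 M.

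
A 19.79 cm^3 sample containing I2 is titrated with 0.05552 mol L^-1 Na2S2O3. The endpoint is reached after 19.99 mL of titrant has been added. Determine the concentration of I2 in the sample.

n(Na2S2O3) = 0.05552 x 0.01999 = 0.001110 mol.
From the balanced equation, 2 mol Na2S2O3 reacts with 1 mol I2, so n(I2) = 0.001110 x 1/2 = 0.0005549 mol.
[I2] = 0.0005549 / 0.01979 L = 0.0280 M.

0.0280 M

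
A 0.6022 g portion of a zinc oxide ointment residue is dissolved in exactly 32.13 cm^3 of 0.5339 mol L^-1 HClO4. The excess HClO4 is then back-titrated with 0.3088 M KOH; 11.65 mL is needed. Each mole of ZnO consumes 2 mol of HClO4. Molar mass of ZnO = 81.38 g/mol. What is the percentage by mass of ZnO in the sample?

91.6%

Total n(HClO4) added = 0.5339 x 0.03213 = 0.01715 mol.
n(KOH) used = 0.3088 x 0.01165 = 0.003598 mol, which equals the excess n(HClO4).
So n(HClO4) consumed by the sample = 0.01715 - 0.003598 = 0.01356 mol.
n(ZnO) = 0.01356 / 2 = 0.006778 mol.
mass ZnO = 0.006778 x 81.38 = 0.5516 g, so %ZnO = 0.5516/0.6022 x 100 = 91.6%.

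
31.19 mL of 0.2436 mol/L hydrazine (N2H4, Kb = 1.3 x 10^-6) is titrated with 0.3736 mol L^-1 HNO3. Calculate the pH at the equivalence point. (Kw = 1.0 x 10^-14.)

n(N2H4) = 0.2436 x 0.03119 = 0.007598 mol; V(HNO3) at equivalence = 0.007598/0.3736 = 0.02034 L.
At equivalence the base is fully converted to N2H5+; total volume = 0.05153 L, so [N2H5+] = 0.007598/0.05153 = 0.1475 M.
Ka(N2H5+) = Kw/Kb = 1.0e-14 / 1.3 x 10^-6 = 7.69e-9.
[H^+] = sqrt(Ka x [N2H5+]) = sqrt(7.69e-9 x 0.1475) = 3.37e-5 M.
pH = -log(3.37e-5) = 4.47.

4.47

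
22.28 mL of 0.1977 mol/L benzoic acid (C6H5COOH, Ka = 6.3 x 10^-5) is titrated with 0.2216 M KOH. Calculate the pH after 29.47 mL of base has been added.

n(acid) = 0.1977 x 0.02228 = 0.004405 mol; n(KOH) added = 0.2216 x 0.02947 = 0.006531 mol.
Base is in excess by 0.006531 - 0.004405 = 0.002126 mol in a total volume of 0.05175 L.
[OH^-] = 0.002126/0.05175 = 0.04108 M, so pOH = 1.39 and pH = 14.00 - 1.39 = 12.61.

12.61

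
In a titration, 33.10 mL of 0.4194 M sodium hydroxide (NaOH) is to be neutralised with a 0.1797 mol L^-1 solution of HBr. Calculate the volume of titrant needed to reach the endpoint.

77.3 mL

n(NaOH) = 0.4194 mol/L x 0.03310 L = 0.01388 mol.
At equivalence n(HBr) = n(NaOH) = 0.01388 mol.
V(HBr) = 0.01388 / 0.1797 = 0.07725 L = 77.3 mL.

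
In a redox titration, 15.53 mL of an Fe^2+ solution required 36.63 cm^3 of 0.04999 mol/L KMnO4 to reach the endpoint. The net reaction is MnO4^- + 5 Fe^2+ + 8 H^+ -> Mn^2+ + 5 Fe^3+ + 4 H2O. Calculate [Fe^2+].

0.590 M

n(KMnO4) = 0.04999 x 0.03663 = 0.001831 mol.
From the balanced equation, 1 mol KMnO4 reacts with 5 mol Fe^2+, so n(Fe^2+) = 0.001831 x 5/1 = 0.009156 mol.
[Fe^2+] = 0.009156 / 0.01553 L = 0.590 M.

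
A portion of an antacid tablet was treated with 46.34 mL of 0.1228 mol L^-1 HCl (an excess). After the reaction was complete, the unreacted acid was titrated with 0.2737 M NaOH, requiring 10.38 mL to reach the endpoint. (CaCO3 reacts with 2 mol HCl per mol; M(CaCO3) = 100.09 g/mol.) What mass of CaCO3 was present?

0.143 g

Total n(HCl) added = 0.1228 x 0.04634 = 0.005691 mol.
n(NaOH) used = 0.2737 x 0.01038 = 0.002841 mol, which equals the excess n(HCl).
So n(HCl) consumed by the sample = 0.005691 - 0.002841 = 0.002850 mol.
n(CaCO3) = 0.002850 / 2 = 0.001425 mol.
mass = 0.001425 mol x 100.09 g/mol = 0.143 g.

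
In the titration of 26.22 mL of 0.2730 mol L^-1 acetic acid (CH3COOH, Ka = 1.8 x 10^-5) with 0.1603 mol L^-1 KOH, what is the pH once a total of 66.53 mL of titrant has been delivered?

n(acid) = 0.2730 x 0.02622 = 0.007158 mol; n(KOH) added = 0.1603 x 0.06653 = 0.01066 mol.
Base is in excess by 0.01066 - 0.007158 = 0.003507 mol in a total volume of 0.09275 L.
[OH^-] = 0.003507/0.09275 = 0.03781 M, so pOH = 1.42 and pH = 14.00 - 1.42 = 12.58.

12.58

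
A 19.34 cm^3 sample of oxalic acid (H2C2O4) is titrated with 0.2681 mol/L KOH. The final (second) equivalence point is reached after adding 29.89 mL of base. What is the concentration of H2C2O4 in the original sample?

0.207 M

n(KOH) = 0.2681 x 0.02989 = 0.008014 mol.
At the final (second) equivalence point, 2 mol OH^- react per mol H2C2O4, so n(H2C2O4) = 0.008014 / 2 = 0.004007 mol.
[H2C2O4] = 0.004007 / 0.01934 L = 0.207 M.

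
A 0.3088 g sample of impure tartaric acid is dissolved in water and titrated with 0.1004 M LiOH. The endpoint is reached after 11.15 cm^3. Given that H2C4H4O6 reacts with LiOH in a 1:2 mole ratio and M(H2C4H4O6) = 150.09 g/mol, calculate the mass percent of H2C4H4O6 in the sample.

27.2%

n(LiOH) = 0.1004 x 0.01115 = 0.001119 mol.
n(H2C4H4O6) = 0.001119 / 2 = 0.0005597 mol.
mass of H2C4H4O6 = 0.0005597 x 150.09 = 0.08401 g.
% purity = 0.08401 / 0.3088 x 100 = 27.2%.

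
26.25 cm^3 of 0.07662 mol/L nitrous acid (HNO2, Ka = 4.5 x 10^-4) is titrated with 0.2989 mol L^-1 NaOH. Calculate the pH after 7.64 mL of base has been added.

n(acid) = 0.07662 x 0.02625 = 0.002011 mol; n(NaOH) added = 0.2989 x 0.007640 = 0.002284 mol.
Base is in excess by 0.002284 - 0.002011 = 0.0002723 mol in a total volume of 0.03389 L.
[OH^-] = 0.0002723/0.03389 = 0.008035 M, so pOH = 2.09 and pH = 14.00 - 2.09 = 11.91.

11.91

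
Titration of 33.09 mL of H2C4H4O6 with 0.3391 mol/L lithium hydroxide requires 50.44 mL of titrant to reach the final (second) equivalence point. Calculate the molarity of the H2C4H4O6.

0.258 M

n(LiOH) = 0.3391 x 0.05044 = 0.01710 mol.
At the final (second) equivalence point, 2 mol OH^- react per mol H2C4H4O6, so n(H2C4H4O6) = 0.01710 / 2 = 0.008552 mol.
[H2C4H4O6] = 0.008552 / 0.03309 L = 0.258 M.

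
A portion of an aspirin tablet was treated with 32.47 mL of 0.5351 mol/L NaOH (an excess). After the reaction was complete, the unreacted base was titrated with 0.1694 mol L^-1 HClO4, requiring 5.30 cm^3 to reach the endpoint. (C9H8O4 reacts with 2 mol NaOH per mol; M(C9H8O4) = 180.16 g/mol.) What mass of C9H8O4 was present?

1.48 g

Total n(NaOH) added = 0.5351 x 0.03247 = 0.01737 mol.
n(HClO4) used = 0.1694 x 0.005300 = 0.0008978 mol, which equals the excess n(NaOH).
So n(NaOH) consumed by the sample = 0.01737 - 0.0008978 = 0.01648 mol.
n(C9H8O4) = 0.01648 / 2 = 0.008238 mol.
mass = 0.008238 mol x 180.16 g/mol = 1.48 g.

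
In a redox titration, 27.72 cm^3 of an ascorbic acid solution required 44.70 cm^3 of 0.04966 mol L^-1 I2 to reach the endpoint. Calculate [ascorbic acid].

0.0801 M

n(I2) = 0.04966 x 0.04470 = 0.002220 mol.
From the balanced equation, 1 mol I2 reacts with 1 mol ascorbic acid, so n(ascorbic acid) = 0.002220 x 1/1 = 0.002220 mol.
[ascorbic acid] = 0.002220 / 0.02772 L = 0.0801 M.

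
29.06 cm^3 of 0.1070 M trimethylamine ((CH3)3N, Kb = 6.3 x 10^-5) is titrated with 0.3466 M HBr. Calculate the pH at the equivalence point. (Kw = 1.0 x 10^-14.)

5.44

n((CH3)3N) = 0.1070 x 0.02906 = 0.003109 mol; V(HBr) at equivalence = 0.003109/0.3466 = 0.008971 L.
At equivalence the base is fully converted to (CH3)3NH+; total volume = 0.03803 L, so [(CH3)3NH+] = 0.003109/0.03803 = 0.08176 M.
Ka((CH3)3NH+) = Kw/Kb = 1.0e-14 / 6.3 x 10^-5 = 1.59e-10.
[H^+] = sqrt(Ka x [(CH3)3NH+]) = sqrt(1.59e-10 x 0.08176) = 3.60e-6 M.
pH = -log(3.60e-6) = 5.44.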